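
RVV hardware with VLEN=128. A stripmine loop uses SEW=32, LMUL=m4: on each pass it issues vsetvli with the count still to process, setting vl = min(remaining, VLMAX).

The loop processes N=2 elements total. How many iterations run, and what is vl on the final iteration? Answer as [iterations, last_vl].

[iterations, last_vl] = [1, 2]

lanes per group: 128·4/32 = 16
2 elements at 16/iter → 1 passes, remainder 2 on the last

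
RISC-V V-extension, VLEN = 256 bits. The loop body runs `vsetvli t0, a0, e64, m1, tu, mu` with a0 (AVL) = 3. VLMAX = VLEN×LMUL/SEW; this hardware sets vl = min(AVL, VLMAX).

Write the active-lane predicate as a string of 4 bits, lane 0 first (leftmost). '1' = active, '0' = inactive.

predicate = 1110

VLMAX = (256 × 1) / 64 = 4 lanes
vl = min(AVL, VLMAX) = min(3, 4) = 3
bits (lane 0 leftmost): 1110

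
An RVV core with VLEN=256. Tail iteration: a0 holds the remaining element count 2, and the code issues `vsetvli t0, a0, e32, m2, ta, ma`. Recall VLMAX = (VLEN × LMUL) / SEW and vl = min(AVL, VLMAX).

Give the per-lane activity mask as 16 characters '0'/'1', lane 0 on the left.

VLMAX = (256 × 2) / 32 = 16 lanes
vl = min(AVL, VLMAX) = min(2, 16) = 2
bits (lane 0 leftmost): 1100000000000000

predicate = 1100000000000000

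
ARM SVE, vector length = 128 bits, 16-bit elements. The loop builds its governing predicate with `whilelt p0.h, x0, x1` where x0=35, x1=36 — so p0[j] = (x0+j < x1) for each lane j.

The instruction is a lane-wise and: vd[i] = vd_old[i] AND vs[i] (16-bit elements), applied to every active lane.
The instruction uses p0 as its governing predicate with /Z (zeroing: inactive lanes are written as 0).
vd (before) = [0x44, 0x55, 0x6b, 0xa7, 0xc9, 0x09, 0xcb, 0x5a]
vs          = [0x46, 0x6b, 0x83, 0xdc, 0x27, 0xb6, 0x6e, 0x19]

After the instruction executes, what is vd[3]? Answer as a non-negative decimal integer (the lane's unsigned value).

vd[3] = 0

128-bit reg / 16-bit elem → 8 lanes
active while 35+j < 36, i.e. j ∈ [0,1) capped at 8 ⇒ 1
lane  0: and(0x44,0x46) ⇒ 0x44
lane  1: tail/zero ⇒ 0x00
lane  2: tail/zero ⇒ 0x00
lane  3: tail/zero ⇒ 0x00
lane  4: tail/zero ⇒ 0x00
lane  5: tail/zero ⇒ 0x00
lane  6: tail/zero ⇒ 0x00
lane  7: tail/zero ⇒ 0x00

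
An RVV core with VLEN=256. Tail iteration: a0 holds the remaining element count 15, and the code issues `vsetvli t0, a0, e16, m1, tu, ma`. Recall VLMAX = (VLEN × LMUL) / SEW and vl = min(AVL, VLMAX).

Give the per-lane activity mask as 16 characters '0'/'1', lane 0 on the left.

predicate = 1111111111111110

VLMAX = (256 × 1) / 16 = 16 lanes
vl = min(AVL, VLMAX) = min(15, 16) = 15
bits (lane 0 leftmost): 1111111111111110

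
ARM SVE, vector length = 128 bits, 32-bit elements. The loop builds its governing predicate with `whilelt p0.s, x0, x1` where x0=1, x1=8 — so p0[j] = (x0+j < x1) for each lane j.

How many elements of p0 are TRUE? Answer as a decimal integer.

register lanes = 128/32 = 4
p0[j] = (1+j < 8); true for j=0..3 → 4 lanes set

vl = 4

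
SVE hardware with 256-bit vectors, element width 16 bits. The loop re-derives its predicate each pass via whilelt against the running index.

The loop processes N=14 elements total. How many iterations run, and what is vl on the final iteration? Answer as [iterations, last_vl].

lane count: 256 div 16 = 16
14 elements at 16/iter → 1 passes, remainder 14 on the last

[iterations, last_vl] = [1, 14]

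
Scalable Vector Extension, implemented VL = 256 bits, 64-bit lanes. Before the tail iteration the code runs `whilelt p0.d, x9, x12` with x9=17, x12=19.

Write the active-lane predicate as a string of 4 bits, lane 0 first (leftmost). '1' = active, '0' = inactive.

predicate = 1100

256-bit reg / 64-bit elem → 4 lanes
p0[j] = (17+j < 19); true for j=0..1 → 2 lanes set
bits (lane 0 leftmost): 1100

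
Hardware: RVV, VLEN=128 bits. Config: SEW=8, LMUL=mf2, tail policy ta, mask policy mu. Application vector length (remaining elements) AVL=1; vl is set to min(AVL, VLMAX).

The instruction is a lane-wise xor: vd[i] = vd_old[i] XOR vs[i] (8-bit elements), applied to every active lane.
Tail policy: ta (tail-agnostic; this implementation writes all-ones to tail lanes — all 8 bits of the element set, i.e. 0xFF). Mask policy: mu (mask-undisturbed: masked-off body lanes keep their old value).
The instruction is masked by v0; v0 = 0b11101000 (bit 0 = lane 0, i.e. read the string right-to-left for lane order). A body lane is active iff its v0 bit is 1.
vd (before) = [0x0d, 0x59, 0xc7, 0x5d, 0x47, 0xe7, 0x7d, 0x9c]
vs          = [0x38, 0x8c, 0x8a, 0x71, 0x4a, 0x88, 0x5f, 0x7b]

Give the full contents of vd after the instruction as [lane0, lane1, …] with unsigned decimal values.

vd = [13, 255, 255, 255, 255, 255, 255, 255]

lanes per group: 128·1/2/8 = 8
vl = min(AVL, VLMAX) = min(1, 8) = 1
vd[0] mask-off/keep -> 0x0d
vd[1] tail/ones -> 0xff
vd[2] tail/ones -> 0xff
vd[3] tail/ones -> 0xff
vd[4] tail/ones -> 0xff
vd[5] tail/ones -> 0xff
vd[6] tail/ones -> 0xff
vd[7] tail/ones -> 0xff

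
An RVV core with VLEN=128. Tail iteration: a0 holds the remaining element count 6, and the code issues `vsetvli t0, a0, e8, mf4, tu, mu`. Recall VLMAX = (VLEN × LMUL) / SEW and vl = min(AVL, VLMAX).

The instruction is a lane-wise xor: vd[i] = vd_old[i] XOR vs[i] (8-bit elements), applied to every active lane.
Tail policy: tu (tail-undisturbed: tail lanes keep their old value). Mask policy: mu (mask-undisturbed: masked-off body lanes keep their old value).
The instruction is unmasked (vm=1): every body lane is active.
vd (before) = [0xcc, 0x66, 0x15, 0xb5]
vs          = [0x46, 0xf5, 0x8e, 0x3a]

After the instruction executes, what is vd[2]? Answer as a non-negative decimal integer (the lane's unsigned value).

VLMAX = VLEN×LMUL/SEW = 128×1/4/8 = 4
vl ← min(6, 4) = 4
  i=0: xor(0xcc,0x46) → 138
  i=1: xor(0x66,0xf5) → 147
  i=2: xor(0x15,0x8e) → 155
  i=3: xor(0xb5,0x3a) → 143

vd[2] = 155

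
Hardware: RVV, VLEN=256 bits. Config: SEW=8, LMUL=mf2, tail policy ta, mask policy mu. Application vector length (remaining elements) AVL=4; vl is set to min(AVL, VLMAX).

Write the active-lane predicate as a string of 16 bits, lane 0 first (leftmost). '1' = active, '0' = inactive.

VLMAX = (256 × 1/2) / 8 = 16 lanes
vl ← min(4, 16) = 4
bits (lane 0 leftmost): 1111000000000000

predicate = 1111000000000000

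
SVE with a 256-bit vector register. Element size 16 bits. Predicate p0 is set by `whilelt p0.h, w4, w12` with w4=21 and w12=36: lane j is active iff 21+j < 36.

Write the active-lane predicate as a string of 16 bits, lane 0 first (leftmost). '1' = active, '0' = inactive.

lane count: 256 div 16 = 16
whilelt: lane j active iff 21+j < 36 → j < 15 → 15 active
bits (lane 0 leftmost): 1111111111111110

predicate = 1111111111111110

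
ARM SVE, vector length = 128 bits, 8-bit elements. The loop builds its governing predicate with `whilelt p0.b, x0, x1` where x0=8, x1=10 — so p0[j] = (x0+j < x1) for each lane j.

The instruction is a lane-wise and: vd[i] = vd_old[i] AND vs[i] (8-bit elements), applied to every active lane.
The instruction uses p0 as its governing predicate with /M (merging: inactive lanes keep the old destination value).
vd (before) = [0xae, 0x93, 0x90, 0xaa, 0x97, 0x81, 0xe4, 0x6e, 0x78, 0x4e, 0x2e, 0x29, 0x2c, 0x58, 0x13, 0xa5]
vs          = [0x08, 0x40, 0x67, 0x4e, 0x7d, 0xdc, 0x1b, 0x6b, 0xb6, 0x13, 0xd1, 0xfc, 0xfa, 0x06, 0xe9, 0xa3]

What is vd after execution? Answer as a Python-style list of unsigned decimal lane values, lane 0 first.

vd = [8, 0, 144, 170, 151, 129, 228, 110, 120, 78, 46, 41, 44, 88, 19, 165]

128-bit reg / 8-bit elem → 16 lanes
whilelt: lane j active iff 8+j < 10 → j < 2 → 2 active
vd[0] and(0xae,0x08) -> 0x08
vd[1] and(0x93,0x40) -> 0x00
vd[2] tail/keep -> 0x90
vd[3] tail/keep -> 0xaa
vd[4] tail/keep -> 0x97
vd[5] tail/keep -> 0x81
vd[6] tail/keep -> 0xe4
vd[7] tail/keep -> 0x6e
vd[8] tail/keep -> 0x78
vd[9] tail/keep -> 0x4e
vd[10] tail/keep -> 0x2e
vd[11] tail/keep -> 0x29
vd[12] tail/keep -> 0x2c
vd[13] tail/keep -> 0x58
vd[14] tail/keep -> 0x13
vd[15] tail/keep -> 0xa5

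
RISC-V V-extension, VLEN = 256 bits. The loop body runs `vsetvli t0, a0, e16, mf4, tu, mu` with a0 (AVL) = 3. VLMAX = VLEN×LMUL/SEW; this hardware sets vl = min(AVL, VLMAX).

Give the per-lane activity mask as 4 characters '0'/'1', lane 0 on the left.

predicate = 1110

lanes per group: 256·1/4/16 = 4
vl ← min(3, 4) = 3
bits (lane 0 leftmost): 1110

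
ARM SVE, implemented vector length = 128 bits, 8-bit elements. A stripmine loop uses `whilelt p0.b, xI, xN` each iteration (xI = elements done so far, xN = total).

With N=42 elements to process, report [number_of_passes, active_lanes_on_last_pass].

register lanes = 128/8 = 16
N=42: ⌈42/16⌉ = 3 iters; last vl = 42 − 2×16 = 10

[iterations, last_vl] = [3, 10]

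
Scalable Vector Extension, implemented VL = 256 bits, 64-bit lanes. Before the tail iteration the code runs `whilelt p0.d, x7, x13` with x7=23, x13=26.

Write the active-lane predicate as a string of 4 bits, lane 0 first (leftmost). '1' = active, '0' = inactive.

predicate = 1110

256-bit reg / 64-bit elem → 4 lanes
whilelt: lane j active iff 23+j < 26 → j < 3 → 3 active
bits (lane 0 leftmost): 1110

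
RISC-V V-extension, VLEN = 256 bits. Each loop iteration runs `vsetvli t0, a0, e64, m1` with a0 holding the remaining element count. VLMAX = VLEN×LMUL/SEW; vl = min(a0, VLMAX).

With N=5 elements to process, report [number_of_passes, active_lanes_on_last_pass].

[iterations, last_vl] = [2, 1]

VLMAX = VLEN×LMUL/SEW = 256×1/64 = 4
iterations = ceil(5/4) = 2; final-pass vl = 1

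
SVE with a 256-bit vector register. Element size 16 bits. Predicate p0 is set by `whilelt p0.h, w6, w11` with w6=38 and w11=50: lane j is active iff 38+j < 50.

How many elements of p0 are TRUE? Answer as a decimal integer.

register lanes = 256/16 = 16
p0[j] = (38+j < 50); true for j=0..11 → 12 lanes set

vl = 12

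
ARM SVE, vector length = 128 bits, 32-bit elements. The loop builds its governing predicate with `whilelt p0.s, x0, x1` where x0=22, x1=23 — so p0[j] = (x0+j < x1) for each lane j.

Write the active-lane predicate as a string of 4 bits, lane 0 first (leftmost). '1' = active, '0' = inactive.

predicate = 1000

lane count: 128 div 32 = 4
active while 22+j < 23, i.e. j ∈ [0,1) capped at 4 ⇒ 1
bits (lane 0 leftmost): 1000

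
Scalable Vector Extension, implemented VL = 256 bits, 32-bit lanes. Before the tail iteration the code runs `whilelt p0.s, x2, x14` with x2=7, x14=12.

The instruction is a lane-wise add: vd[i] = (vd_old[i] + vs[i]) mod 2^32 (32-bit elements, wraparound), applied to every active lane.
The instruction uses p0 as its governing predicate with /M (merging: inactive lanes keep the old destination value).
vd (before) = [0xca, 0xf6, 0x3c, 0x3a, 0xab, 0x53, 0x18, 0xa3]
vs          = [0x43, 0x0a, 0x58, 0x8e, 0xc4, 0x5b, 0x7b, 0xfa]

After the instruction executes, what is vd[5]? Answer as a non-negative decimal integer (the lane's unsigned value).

vd[5] = 83

lane count: 256 div 32 = 8
active while 7+j < 12, i.e. j ∈ [0,5) capped at 8 ⇒ 5
[0] add(0xca,0x43) = 0x10d
[1] add(0xf6,0x0a) = 0x100
[2] add(0x3c,0x58) = 0x94
[3] add(0x3a,0x8e) = 0xc8
[4] add(0xab,0xc4) = 0x16f
[5] tail/keep = 0x53
[6] tail/keep = 0x18
[7] tail/keep = 0xa3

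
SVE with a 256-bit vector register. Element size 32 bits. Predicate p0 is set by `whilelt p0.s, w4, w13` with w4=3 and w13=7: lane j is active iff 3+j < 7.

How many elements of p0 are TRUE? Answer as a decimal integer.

256-bit reg / 32-bit elem → 8 lanes
whilelt: lane j active iff 3+j < 7 → j < 4 → 4 active

vl = 4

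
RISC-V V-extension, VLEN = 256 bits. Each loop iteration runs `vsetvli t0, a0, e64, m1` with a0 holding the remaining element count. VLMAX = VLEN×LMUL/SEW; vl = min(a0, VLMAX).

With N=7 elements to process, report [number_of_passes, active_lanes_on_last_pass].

VLMAX = (256 × 1) / 64 = 4 lanes
7 elements at 4/iter → 2 passes, remainder 3 on the last

[iterations, last_vl] = [2, 3]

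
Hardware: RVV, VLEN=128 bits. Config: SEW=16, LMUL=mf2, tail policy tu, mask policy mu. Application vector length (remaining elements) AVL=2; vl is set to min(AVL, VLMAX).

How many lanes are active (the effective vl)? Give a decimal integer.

VLMAX = VLEN×LMUL/SEW = 128×1/2/16 = 4
AVL=2 ≤ VLMAX=4, so vl = 2

vl = 2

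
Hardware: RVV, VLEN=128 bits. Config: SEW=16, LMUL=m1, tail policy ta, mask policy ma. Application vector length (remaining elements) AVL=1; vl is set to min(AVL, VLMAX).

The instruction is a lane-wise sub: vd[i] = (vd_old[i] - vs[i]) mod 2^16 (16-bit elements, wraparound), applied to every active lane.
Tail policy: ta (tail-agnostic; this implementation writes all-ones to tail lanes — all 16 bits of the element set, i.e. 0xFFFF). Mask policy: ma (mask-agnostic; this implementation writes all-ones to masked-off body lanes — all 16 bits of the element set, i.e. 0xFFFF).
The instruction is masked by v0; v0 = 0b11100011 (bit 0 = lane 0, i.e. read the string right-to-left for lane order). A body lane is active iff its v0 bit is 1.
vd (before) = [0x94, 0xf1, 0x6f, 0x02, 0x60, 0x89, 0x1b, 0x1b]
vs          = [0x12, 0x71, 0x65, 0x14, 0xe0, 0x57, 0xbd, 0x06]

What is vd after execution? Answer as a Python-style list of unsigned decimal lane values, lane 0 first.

VLMAX = (128 × 1) / 16 = 8 lanes
AVL=1 ≤ VLMAX=8, so vl = 1
vd[0] sub(0x94,0x12) -> 0x82
vd[1] tail/ones -> 0xffff
vd[2] tail/ones -> 0xffff
vd[3] tail/ones -> 0xffff
vd[4] tail/ones -> 0xffff
vd[5] tail/ones -> 0xffff
vd[6] tail/ones -> 0xffff
vd[7] tail/ones -> 0xffff

vd = [130, 65535, 65535, 65535, 65535, 65535, 65535, 65535]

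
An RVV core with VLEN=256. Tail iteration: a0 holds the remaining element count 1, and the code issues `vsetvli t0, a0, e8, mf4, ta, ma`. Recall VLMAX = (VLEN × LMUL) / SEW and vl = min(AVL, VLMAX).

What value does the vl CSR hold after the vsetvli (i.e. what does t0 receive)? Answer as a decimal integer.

vl = 1

lanes per group: 256·1/4/8 = 8
vl = min(AVL, VLMAX) = min(1, 8) = 1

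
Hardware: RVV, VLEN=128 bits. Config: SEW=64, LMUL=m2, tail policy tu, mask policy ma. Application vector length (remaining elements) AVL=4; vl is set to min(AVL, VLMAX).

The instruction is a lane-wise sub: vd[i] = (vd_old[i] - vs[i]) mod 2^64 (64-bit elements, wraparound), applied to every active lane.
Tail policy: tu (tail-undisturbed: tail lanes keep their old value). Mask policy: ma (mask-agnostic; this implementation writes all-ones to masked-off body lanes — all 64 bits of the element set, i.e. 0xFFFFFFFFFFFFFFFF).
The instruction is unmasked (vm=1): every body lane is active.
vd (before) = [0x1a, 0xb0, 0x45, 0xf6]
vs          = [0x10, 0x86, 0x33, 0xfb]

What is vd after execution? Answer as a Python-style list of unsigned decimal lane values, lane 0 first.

vd = [10, 42, 18, 18446744073709551611]

lanes per group: 128·2/64 = 4
AVL=4 ≤ VLMAX=4, so vl = 4
lane  0: sub(0x1a,0x10) ⇒ 0x0a
lane  1: sub(0xb0,0x86) ⇒ 0x2a
lane  2: sub(0x45,0x33) ⇒ 0x12
lane  3: sub(0xf6,0xfb) ⇒ 0xfffffffffffffffb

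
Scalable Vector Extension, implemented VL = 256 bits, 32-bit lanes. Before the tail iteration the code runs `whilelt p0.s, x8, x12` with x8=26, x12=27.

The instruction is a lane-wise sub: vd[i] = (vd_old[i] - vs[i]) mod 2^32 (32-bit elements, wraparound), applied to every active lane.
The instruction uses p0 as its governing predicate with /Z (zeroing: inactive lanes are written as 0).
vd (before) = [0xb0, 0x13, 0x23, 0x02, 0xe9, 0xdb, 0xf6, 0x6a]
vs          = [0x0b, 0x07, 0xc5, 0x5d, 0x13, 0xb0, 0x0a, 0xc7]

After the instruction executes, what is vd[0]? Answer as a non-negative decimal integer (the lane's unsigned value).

vd[0] = 165

256-bit reg / 32-bit elem → 8 lanes
active while 26+j < 27, i.e. j ∈ [0,1) capped at 8 ⇒ 1
lane  0: sub(0xb0,0x0b) ⇒ 0xa5
lane  1: tail/zero ⇒ 0x00
lane  2: tail/zero ⇒ 0x00
lane  3: tail/zero ⇒ 0x00
lane  4: tail/zero ⇒ 0x00
lane  5: tail/zero ⇒ 0x00
lane  6: tail/zero ⇒ 0x00
lane  7: tail/zero ⇒ 0x00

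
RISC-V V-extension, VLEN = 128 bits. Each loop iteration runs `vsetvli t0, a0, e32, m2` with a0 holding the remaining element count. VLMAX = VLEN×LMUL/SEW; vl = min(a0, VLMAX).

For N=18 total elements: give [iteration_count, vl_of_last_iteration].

lanes per group: 128·2/32 = 8
N=18: ⌈18/8⌉ = 3 iters; last vl = 18 − 2×8 = 2

[iterations, last_vl] = [3, 2]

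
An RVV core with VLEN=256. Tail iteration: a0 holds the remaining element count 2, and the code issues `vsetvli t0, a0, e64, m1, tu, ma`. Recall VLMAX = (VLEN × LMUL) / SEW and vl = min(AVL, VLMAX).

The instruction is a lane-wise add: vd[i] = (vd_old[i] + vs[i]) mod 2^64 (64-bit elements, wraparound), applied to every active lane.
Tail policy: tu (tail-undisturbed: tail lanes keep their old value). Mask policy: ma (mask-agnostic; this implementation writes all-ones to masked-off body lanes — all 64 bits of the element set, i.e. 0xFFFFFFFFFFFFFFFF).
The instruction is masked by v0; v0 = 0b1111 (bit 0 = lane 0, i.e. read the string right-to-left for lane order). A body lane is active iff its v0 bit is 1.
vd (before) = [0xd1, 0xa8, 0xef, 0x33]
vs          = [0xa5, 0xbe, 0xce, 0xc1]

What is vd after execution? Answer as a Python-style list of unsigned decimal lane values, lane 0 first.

vd = [374, 358, 239, 51]

VLMAX = (256 × 1) / 64 = 4 lanes
vl = min(AVL, VLMAX) = min(2, 4) = 2
lane  0: add(0xd1,0xa5) ⇒ 0x176
lane  1: add(0xa8,0xbe) ⇒ 0x166
lane  2: tail/keep ⇒ 0xef
lane  3: tail/keep ⇒ 0x33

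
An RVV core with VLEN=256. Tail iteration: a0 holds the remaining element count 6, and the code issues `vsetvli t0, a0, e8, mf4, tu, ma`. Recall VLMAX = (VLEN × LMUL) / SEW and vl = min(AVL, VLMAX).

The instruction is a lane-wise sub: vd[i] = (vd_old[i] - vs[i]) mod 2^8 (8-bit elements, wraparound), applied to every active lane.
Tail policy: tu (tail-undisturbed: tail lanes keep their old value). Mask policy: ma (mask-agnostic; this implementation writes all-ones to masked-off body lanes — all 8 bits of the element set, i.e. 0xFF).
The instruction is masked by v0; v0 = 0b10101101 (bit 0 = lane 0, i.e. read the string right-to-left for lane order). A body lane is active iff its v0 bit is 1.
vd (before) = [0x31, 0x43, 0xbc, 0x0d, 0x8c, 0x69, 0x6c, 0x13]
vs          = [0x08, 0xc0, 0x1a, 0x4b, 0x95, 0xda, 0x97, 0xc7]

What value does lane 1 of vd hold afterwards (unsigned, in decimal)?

vd[1] = 255

lanes per group: 256·1/4/8 = 8
vl = min(AVL, VLMAX) = min(6, 8) = 6
vd[0] sub(0x31,0x08) -> 0x29
vd[1] mask-off/ones -> 0xff
vd[2] sub(0xbc,0x1a) -> 0xa2
vd[3] sub(0x0d,0x4b) -> 0xc2
vd[4] mask-off/ones -> 0xff
vd[5] sub(0x69,0xda) -> 0x8f
vd[6] tail/keep -> 0x6c
vd[7] tail/keep -> 0x13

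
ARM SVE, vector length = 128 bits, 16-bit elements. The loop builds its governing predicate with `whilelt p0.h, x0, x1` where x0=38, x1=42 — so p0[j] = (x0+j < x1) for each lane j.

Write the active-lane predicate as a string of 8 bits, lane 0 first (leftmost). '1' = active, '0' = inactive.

predicate = 11110000

128-bit reg / 16-bit elem → 8 lanes
active while 38+j < 42, i.e. j ∈ [0,4) capped at 8 ⇒ 4
bits (lane 0 leftmost): 11110000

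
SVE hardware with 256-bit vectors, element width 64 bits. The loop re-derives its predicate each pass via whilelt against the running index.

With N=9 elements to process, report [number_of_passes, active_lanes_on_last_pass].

lane count: 256 div 64 = 4
iterations = ceil(9/4) = 3; final-pass vl = 1

[iterations, last_vl] = [3, 1]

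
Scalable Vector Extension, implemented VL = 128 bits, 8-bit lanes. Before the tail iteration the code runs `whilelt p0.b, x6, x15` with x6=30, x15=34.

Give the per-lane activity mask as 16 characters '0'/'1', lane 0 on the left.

128-bit reg / 8-bit elem → 16 lanes
whilelt: lane j active iff 30+j < 34 → j < 4 → 4 active
bits (lane 0 leftmost): 1111000000000000

predicate = 1111000000000000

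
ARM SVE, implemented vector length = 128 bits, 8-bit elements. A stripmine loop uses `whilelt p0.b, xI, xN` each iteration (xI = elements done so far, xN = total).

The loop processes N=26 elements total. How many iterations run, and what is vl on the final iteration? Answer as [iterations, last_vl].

[iterations, last_vl] = [2, 10]

register lanes = 128/8 = 16
26 elements at 16/iter → 2 passes, remainder 10 on the last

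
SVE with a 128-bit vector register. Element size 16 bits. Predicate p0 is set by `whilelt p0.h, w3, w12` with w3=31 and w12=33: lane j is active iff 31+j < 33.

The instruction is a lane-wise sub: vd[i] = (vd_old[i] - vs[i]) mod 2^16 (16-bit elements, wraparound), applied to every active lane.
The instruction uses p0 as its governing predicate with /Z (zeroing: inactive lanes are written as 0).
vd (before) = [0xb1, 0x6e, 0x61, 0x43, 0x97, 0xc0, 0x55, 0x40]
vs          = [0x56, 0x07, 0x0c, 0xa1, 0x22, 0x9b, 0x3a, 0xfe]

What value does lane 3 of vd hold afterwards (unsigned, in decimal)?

register lanes = 128/16 = 8
p0[j] = (31+j < 33); true for j=0..1 → 2 lanes set
  i=0: sub(0xb1,0x56) → 91
  i=1: sub(0x6e,0x07) → 103
  i=2: tail/zero → 0
  i=3: tail/zero → 0
  i=4: tail/zero → 0
  i=5: tail/zero → 0
  i=6: tail/zero → 0
  i=7: tail/zero → 0

vd[3] = 0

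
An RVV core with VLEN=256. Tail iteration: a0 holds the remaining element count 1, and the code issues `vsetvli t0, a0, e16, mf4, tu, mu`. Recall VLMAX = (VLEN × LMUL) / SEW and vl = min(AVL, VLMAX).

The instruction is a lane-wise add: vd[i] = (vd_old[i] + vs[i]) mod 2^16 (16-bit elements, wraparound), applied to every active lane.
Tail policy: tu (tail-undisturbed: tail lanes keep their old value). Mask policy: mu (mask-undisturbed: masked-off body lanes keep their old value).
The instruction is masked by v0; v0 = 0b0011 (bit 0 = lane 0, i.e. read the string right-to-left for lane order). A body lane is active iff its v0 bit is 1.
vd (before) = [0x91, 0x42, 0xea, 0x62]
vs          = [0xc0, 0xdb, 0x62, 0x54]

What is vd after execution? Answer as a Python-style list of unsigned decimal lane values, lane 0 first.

vd = [337, 66, 234, 98]

VLMAX = VLEN×LMUL/SEW = 256×1/4/16 = 4
vl ← min(1, 4) = 1
vd[0] add(0x91,0xc0) -> 0x151
vd[1] tail/keep -> 0x42
vd[2] tail/keep -> 0xea
vd[3] tail/keep -> 0x62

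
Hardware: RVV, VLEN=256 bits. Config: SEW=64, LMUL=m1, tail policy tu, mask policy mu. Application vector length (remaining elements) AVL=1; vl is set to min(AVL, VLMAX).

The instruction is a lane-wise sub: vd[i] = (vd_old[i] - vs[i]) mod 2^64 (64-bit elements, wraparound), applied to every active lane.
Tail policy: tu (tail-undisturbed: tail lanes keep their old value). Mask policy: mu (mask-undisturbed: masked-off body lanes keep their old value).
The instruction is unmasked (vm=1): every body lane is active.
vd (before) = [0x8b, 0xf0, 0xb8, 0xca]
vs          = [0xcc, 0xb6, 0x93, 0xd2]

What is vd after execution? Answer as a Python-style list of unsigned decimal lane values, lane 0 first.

vd = [18446744073709551551, 240, 184, 202]

VLMAX = (256 × 1) / 64 = 4 lanes
vl = min(AVL, VLMAX) = min(1, 4) = 1
lane  0: sub(0x8b,0xcc) ⇒ 0xffffffffffffffbf
lane  1: tail/keep ⇒ 0xf0
lane  2: tail/keep ⇒ 0xb8
lane  3: tail/keep ⇒ 0xca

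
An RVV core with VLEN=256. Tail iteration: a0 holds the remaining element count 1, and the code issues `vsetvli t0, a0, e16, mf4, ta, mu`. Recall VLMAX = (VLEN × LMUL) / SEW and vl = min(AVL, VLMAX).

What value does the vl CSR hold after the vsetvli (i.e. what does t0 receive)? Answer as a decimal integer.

vl = 1

VLMAX = (256 × 1/4) / 16 = 4 lanes
vl = min(AVL, VLMAX) = min(1, 4) = 1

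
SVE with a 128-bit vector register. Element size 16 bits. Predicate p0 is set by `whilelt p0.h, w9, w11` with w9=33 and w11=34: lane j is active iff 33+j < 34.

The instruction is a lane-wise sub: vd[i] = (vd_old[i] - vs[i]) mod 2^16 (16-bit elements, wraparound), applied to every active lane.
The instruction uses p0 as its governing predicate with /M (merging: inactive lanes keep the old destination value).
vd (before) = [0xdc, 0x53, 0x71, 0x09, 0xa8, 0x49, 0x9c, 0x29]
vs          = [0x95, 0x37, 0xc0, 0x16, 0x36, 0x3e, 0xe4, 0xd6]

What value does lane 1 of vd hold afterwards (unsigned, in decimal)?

register lanes = 128/16 = 8
whilelt: lane j active iff 33+j < 34 → j < 1 → 1 active
vd[0] sub(0xdc,0x95) -> 0x47
vd[1] tail/keep -> 0x53
vd[2] tail/keep -> 0x71
vd[3] tail/keep -> 0x09
vd[4] tail/keep -> 0xa8
vd[5] tail/keep -> 0x49
vd[6] tail/keep -> 0x9c
vd[7] tail/keep -> 0x29

vd[1] = 83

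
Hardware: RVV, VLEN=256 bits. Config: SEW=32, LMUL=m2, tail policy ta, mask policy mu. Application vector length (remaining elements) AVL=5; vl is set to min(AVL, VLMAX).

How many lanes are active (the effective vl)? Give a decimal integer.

VLMAX = (256 × 2) / 32 = 16 lanes
AVL=5 ≤ VLMAX=16, so vl = 5

vl = 5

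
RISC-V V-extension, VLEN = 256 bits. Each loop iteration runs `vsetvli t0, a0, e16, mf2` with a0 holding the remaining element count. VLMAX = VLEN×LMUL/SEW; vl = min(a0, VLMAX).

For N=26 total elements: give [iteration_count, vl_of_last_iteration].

[iterations, last_vl] = [4, 2]

lanes per group: 256·1/2/16 = 8
26 elements at 8/iter → 4 passes, remainder 2 on the last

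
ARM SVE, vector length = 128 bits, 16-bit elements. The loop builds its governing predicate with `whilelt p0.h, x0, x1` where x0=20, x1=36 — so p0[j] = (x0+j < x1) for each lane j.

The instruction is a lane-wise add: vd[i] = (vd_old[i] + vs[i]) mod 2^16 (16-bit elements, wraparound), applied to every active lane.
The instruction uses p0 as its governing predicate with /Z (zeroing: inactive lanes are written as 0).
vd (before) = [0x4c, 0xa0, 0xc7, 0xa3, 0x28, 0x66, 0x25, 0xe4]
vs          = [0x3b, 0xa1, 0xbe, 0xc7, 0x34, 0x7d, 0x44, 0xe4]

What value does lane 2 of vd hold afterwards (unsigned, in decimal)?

register lanes = 128/16 = 8
p0[j] = (20+j < 36); true for j=0..7 → 8 lanes set
lane  0: add(0x4c,0x3b) ⇒ 0x87
lane  1: add(0xa0,0xa1) ⇒ 0x141
lane  2: add(0xc7,0xbe) ⇒ 0x185
lane  3: add(0xa3,0xc7) ⇒ 0x16a
lane  4: add(0x28,0x34) ⇒ 0x5c
lane  5: add(0x66,0x7d) ⇒ 0xe3
lane  6: add(0x25,0x44) ⇒ 0x69
lane  7: add(0xe4,0xe4) ⇒ 0x1c8

vd[2] = 389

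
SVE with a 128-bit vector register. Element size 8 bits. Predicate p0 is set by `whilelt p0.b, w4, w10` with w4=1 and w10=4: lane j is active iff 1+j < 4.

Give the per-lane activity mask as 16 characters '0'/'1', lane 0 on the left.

register lanes = 128/8 = 16
p0[j] = (1+j < 4); true for j=0..2 → 3 lanes set
bits (lane 0 leftmost): 1110000000000000

predicate = 1110000000000000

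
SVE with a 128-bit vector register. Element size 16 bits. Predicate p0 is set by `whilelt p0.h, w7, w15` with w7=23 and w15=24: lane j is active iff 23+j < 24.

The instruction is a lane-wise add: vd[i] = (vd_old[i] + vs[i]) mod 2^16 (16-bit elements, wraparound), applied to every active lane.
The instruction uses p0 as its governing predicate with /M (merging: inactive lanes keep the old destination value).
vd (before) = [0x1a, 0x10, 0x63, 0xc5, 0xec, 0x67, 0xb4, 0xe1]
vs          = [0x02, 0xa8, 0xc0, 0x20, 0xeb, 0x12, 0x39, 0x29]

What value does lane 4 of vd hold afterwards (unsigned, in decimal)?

register lanes = 128/16 = 8
p0[j] = (23+j < 24); true for j=0..0 → 1 lanes set
[0] add(0x1a,0x02) = 0x1c
[1] tail/keep = 0x10
[2] tail/keep = 0x63
[3] tail/keep = 0xc5
[4] tail/keep = 0xec
[5] tail/keep = 0x67
[6] tail/keep = 0xb4
[7] tail/keep = 0xe1

vd[4] = 236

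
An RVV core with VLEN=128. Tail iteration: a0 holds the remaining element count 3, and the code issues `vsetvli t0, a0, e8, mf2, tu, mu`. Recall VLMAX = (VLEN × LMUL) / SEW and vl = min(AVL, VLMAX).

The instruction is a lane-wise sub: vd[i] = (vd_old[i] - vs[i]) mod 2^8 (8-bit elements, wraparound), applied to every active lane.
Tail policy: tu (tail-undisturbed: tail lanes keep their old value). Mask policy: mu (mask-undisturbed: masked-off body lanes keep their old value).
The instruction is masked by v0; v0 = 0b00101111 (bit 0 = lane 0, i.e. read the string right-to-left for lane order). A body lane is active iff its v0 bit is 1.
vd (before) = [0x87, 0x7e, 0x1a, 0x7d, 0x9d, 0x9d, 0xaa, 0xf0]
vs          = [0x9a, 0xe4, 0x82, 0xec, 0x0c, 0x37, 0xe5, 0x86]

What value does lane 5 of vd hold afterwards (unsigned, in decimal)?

vd[5] = 157

VLMAX = (128 × 1/2) / 8 = 8 lanes
AVL=3 ≤ VLMAX=8, so vl = 3
vd[0] sub(0x87,0x9a) -> 0xed
vd[1] sub(0x7e,0xe4) -> 0x9a
vd[2] sub(0x1a,0x82) -> 0x98
vd[3] tail/keep -> 0x7d
vd[4] tail/keep -> 0x9d
vd[5] tail/keep -> 0x9d
vd[6] tail/keep -> 0xaa
vd[7] tail/keep -> 0xf0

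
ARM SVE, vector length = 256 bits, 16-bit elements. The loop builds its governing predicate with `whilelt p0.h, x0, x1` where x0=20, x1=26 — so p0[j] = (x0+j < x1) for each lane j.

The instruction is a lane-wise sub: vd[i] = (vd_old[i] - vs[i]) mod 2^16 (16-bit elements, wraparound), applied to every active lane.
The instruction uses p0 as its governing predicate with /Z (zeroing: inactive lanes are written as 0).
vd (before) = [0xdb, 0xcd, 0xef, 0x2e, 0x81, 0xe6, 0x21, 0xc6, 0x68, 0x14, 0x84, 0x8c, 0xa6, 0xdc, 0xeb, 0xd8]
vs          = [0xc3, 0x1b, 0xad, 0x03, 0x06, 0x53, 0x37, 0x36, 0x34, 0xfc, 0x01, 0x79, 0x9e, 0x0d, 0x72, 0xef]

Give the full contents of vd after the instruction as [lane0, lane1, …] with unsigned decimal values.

vd = [24, 178, 66, 43, 123, 147, 0, 0, 0, 0, 0, 0, 0, 0, 0, 0]

register lanes = 256/16 = 16
active while 20+j < 26, i.e. j ∈ [0,6) capped at 16 ⇒ 6
vd[0] sub(0xdb,0xc3) -> 0x18
vd[1] sub(0xcd,0x1b) -> 0xb2
vd[2] sub(0xef,0xad) -> 0x42
vd[3] sub(0x2e,0x03) -> 0x2b
vd[4] sub(0x81,0x06) -> 0x7b
vd[5] sub(0xe6,0x53) -> 0x93
vd[6] tail/zero -> 0x00
vd[7] tail/zero -> 0x00
vd[8] tail/zero -> 0x00
vd[9] tail/zero -> 0x00
vd[10] tail/zero -> 0x00
vd[11] tail/zero -> 0x00
vd[12] tail/zero -> 0x00
vd[13] tail/zero -> 0x00
vd[14] tail/zero -> 0x00
vd[15] tail/zero -> 0x00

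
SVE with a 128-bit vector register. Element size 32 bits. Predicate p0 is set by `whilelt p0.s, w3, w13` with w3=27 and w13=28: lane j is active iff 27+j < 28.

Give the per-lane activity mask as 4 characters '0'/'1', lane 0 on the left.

128-bit reg / 32-bit elem → 4 lanes
whilelt: lane j active iff 27+j < 28 → j < 1 → 1 active
bits (lane 0 leftmost): 1000

predicate = 1000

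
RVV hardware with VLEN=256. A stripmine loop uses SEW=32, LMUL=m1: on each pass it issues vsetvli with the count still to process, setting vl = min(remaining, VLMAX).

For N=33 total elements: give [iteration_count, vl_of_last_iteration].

lanes per group: 256·1/32 = 8
iterations = ceil(33/8) = 5; final-pass vl = 1

[iterations, last_vl] = [5, 1]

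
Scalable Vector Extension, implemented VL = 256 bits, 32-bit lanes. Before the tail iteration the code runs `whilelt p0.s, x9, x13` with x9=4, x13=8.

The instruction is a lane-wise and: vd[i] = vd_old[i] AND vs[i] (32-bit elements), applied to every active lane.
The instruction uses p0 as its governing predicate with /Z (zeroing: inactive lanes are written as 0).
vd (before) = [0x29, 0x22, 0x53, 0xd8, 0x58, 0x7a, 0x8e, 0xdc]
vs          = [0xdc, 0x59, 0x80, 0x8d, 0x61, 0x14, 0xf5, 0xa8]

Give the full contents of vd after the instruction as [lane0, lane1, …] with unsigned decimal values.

vd = [8, 0, 0, 136, 0, 0, 0, 0]

lane count: 256 div 32 = 8
active while 4+j < 8, i.e. j ∈ [0,4) capped at 8 ⇒ 4
[0] and(0x29,0xdc) = 0x08
[1] and(0x22,0x59) = 0x00
[2] and(0x53,0x80) = 0x00
[3] and(0xd8,0x8d) = 0x88
[4] tail/zero = 0x00
[5] tail/zero = 0x00
[6] tail/zero = 0x00
[7] tail/zero = 0x00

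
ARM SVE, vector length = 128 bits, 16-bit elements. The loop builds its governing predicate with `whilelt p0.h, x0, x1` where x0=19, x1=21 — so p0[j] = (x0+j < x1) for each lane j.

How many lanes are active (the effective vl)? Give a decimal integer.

vl = 2

lane count: 128 div 16 = 8
whilelt: lane j active iff 19+j < 21 → j < 2 → 2 active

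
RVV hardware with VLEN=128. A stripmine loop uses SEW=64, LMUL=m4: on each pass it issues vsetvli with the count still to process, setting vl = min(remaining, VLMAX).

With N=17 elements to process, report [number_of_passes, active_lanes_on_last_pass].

lanes per group: 128·4/64 = 8
N=17: ⌈17/8⌉ = 3 iters; last vl = 17 − 2×8 = 1

[iterations, last_vl] = [3, 1]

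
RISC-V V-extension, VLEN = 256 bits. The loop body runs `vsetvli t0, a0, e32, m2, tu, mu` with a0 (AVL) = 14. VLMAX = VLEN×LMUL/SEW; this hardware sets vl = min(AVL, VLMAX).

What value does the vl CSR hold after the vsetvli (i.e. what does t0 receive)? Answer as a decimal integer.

VLMAX = (256 × 2) / 32 = 16 lanes
vl = min(AVL, VLMAX) = min(14, 16) = 14

vl = 14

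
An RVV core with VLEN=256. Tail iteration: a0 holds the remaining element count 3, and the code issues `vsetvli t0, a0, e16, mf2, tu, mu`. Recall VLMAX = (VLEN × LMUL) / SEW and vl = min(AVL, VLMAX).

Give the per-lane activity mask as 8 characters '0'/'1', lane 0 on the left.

lanes per group: 256·1/2/16 = 8
AVL=3 ≤ VLMAX=8, so vl = 3
bits (lane 0 leftmost): 11100000

predicate = 11100000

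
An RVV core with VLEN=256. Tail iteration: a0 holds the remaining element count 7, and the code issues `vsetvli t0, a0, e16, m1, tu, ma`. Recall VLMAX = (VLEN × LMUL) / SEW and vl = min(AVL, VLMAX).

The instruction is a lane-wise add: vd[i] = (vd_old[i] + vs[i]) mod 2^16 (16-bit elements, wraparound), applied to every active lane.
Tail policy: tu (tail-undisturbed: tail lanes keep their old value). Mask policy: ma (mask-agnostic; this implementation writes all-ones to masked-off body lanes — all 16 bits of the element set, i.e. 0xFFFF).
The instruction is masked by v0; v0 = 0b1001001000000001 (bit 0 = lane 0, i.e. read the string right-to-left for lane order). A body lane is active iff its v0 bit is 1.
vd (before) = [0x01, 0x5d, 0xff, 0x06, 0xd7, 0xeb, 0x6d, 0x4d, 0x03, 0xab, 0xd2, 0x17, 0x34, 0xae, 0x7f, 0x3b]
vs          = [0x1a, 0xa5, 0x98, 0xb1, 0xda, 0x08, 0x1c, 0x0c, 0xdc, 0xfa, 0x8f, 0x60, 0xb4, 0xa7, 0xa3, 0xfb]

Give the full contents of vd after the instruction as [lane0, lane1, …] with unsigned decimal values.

VLMAX = VLEN×LMUL/SEW = 256×1/16 = 16
vl = min(AVL, VLMAX) = min(7, 16) = 7
lane  0: add(0x01,0x1a) ⇒ 0x1b
lane  1: mask-off/ones ⇒ 0xffff
lane  2: mask-off/ones ⇒ 0xffff
lane  3: mask-off/ones ⇒ 0xffff
lane  4: mask-off/ones ⇒ 0xffff
lane  5: mask-off/ones ⇒ 0xffff
lane  6: mask-off/ones ⇒ 0xffff
lane  7: tail/keep ⇒ 0x4d
lane  8: tail/keep ⇒ 0x03
lane  9: tail/keep ⇒ 0xab
lane 10: tail/keep ⇒ 0xd2
lane 11: tail/keep ⇒ 0x17
lane 12: tail/keep ⇒ 0x34
lane 13: tail/keep ⇒ 0xae
lane 14: tail/keep ⇒ 0x7f
lane 15: tail/keep ⇒ 0x3b

vd = [27, 65535, 65535, 65535, 65535, 65535, 65535, 77, 3, 171, 210, 23, 52, 174, 127, 59]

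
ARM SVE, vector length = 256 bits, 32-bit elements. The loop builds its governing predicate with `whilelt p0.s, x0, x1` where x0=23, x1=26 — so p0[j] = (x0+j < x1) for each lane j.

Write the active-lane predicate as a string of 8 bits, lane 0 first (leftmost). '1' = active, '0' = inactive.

predicate = 11100000

256-bit reg / 32-bit elem → 8 lanes
p0[j] = (23+j < 26); true for j=0..2 → 3 lanes set
bits (lane 0 leftmost): 11100000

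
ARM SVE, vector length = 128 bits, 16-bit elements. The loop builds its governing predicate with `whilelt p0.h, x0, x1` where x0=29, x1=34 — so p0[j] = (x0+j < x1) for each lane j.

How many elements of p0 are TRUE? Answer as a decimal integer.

128-bit reg / 16-bit elem → 8 lanes
p0[j] = (29+j < 34); true for j=0..4 → 5 lanes set

vl = 5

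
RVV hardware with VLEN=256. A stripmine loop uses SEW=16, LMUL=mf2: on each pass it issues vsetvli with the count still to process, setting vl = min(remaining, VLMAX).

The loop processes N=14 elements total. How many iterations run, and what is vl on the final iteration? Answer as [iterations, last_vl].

VLMAX = (256 × 1/2) / 16 = 8 lanes
14 elements at 8/iter → 2 passes, remainder 6 on the last

[iterations, last_vl] = [2, 6]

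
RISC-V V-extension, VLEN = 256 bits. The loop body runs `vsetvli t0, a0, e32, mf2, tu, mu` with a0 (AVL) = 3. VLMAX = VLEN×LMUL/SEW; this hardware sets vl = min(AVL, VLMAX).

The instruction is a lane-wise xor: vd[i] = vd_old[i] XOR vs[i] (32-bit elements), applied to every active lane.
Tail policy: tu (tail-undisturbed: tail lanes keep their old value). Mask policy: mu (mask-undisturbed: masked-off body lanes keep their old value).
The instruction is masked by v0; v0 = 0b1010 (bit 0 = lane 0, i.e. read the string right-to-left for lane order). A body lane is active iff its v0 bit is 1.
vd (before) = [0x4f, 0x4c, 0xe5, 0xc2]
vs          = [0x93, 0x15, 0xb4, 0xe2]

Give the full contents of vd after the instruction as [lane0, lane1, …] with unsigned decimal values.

vd = [79, 89, 229, 194]

VLMAX = (256 × 1/2) / 32 = 4 lanes
AVL=3 ≤ VLMAX=4, so vl = 3
[0] mask-off/keep = 0x4f
[1] xor(0x4c,0x15) = 0x59
[2] mask-off/keep = 0xe5
[3] tail/keep = 0xc2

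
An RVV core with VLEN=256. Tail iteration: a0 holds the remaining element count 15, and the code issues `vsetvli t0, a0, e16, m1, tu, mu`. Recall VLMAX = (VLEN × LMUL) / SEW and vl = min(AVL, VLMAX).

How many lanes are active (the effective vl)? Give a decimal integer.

vl = 15

VLMAX = (256 × 1) / 16 = 16 lanes
vl ← min(15, 16) = 15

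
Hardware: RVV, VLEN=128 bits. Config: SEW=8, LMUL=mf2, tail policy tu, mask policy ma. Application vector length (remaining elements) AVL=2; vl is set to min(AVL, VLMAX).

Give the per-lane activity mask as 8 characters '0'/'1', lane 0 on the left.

predicate = 11000000

VLMAX = VLEN×LMUL/SEW = 128×1/2/8 = 8
AVL=2 ≤ VLMAX=8, so vl = 2
bits (lane 0 leftmost): 11000000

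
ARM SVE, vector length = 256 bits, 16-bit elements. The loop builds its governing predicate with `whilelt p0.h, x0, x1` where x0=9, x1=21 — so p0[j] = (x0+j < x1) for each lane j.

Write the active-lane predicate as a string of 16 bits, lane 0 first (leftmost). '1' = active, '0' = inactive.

256-bit reg / 16-bit elem → 16 lanes
whilelt: lane j active iff 9+j < 21 → j < 12 → 12 active
bits (lane 0 leftmost): 1111111111110000

predicate = 1111111111110000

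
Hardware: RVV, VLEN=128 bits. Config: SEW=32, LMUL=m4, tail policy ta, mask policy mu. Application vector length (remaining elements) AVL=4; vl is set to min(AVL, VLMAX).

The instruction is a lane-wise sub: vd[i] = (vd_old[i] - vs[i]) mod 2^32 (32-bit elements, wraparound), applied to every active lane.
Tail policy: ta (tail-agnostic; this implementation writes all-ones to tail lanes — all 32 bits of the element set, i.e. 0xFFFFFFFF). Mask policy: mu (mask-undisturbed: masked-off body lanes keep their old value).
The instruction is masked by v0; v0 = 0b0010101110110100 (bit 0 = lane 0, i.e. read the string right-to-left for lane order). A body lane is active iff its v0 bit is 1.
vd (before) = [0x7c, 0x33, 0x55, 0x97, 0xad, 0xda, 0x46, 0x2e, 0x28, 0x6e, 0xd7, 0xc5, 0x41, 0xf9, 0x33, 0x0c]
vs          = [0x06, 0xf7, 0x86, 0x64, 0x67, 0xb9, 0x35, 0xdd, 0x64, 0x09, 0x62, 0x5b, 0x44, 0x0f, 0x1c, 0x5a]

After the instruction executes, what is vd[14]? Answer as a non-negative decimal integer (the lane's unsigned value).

lanes per group: 128·4/32 = 16
vl = min(AVL, VLMAX) = min(4, 16) = 4
lane  0: mask-off/keep ⇒ 0x7c
lane  1: mask-off/keep ⇒ 0x33
lane  2: sub(0x55,0x86) ⇒ 0xffffffcf
lane  3: mask-off/keep ⇒ 0x97
lane  4: tail/ones ⇒ 0xffffffff
lane  5: tail/ones ⇒ 0xffffffff
lane  6: tail/ones ⇒ 0xffffffff
lane  7: tail/ones ⇒ 0xffffffff
lane  8: tail/ones ⇒ 0xffffffff
lane  9: tail/ones ⇒ 0xffffffff
lane 10: tail/ones ⇒ 0xffffffff
lane 11: tail/ones ⇒ 0xffffffff
lane 12: tail/ones ⇒ 0xffffffff
lane 13: tail/ones ⇒ 0xffffffff
lane 14: tail/ones ⇒ 0xffffffff
lane 15: tail/ones ⇒ 0xffffffff

vd[14] = 4294967295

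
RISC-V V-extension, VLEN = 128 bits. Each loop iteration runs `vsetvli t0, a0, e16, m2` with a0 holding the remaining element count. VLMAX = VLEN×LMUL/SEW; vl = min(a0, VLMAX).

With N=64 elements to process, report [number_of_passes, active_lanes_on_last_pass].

VLMAX = (128 × 2) / 16 = 16 lanes
iterations = ceil(64/16) = 4; final-pass vl = 16

[iterations, last_vl] = [4, 16]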